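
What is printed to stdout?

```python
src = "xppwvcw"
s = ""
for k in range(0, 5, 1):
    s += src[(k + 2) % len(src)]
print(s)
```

k=0: add src[2]='p' → 'p'
k=1: add src[3]='w' → 'pw'
k=2: add src[4]='v' → 'pwv'
k=3: add src[5]='c' → 'pwvc'
k=4: add src[6]='w' → 'pwvcw'

pwvcw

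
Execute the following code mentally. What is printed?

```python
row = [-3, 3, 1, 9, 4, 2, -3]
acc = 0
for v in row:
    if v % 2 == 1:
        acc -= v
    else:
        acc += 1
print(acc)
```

v=-3: odd, acc = 0-(-3) = 3
v=3: odd, acc = 3-3 = 0
v=1: odd, acc = 0-1 = -1
v=9: odd, acc = (-1)-9 = -10
v=4: not odd, acc = (-10)+1 = -9
v=2: not odd, acc = (-9)+1 = -8
v=-3: odd, acc = (-8)-(-3) = -5

-5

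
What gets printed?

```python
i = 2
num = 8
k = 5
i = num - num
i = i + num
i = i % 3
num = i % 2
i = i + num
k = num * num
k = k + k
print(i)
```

i = 8-8 = 0
i = 0+8 = 8
i = 8%3 = 2
num = 2%2 = 0
i = 2+0 = 2
k = 0*0 = 0
k = 0+0 = 0

2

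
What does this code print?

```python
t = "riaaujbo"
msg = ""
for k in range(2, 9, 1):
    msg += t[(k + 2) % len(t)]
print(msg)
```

ujboria

k=2: add t[4]='u' → 'u'
k=3: add t[5]='j' → 'uj'
k=4: add t[6]='b' → 'ujb'
k=5: add t[7]='o' → 'ujbo'
k=6: add t[0]='r' → 'ujbor'
k=7: add t[1]='i' → 'ujbori'
k=8: add t[2]='a' → 'ujboria'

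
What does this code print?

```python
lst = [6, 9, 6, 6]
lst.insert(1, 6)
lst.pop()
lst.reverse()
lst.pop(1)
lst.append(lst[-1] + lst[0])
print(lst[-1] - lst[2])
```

insert 6 at 1 → [6, 6, 9, 6, 6]
pop() removes 6 → [6, 6, 9, 6]
reverse → [6, 9, 6, 6]
pop(1) removes 9 → [6, 6, 6]
append lst[-1]+lst[0] = 6+6 = 12 → [6, 6, 6, 12]
lst[-1]-lst[2] = 12-6 = 6

6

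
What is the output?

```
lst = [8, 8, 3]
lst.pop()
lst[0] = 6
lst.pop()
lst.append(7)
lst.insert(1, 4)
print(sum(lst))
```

pop() removes 3 → [8, 8]
lst[0] = 6 → [6, 8]
pop() removes 8 → [6]
append 7 → [6, 7]
insert 4 at 1 → [6, 4, 7]
sum = 17

17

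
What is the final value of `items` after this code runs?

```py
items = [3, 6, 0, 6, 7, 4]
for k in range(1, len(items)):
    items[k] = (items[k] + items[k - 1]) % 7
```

k=1: items[1] = (6+3)%7 = 2 → [3, 2, 0, 6, 7, 4]
k=2: items[2] = (0+2)%7 = 2 → [3, 2, 2, 6, 7, 4]
k=3: items[3] = (6+2)%7 = 1 → [3, 2, 2, 1, 7, 4]
k=4: items[4] = (7+1)%7 = 1 → [3, 2, 2, 1, 1, 4]
k=5: items[5] = (4+1)%7 = 5 → [3, 2, 2, 1, 1, 5]

[3, 2, 2, 1, 1, 5]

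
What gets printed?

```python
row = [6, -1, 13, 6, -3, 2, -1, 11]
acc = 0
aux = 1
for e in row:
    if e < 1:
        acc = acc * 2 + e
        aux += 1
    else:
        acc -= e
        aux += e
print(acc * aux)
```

-6300

e=6: not <1, acc = 0-6 = -6; aux=7
e=-1: <1, acc = (-6)*2+(-1) = -13; aux=8
e=13: not <1, acc = (-13)-13 = -26; aux=21
e=6: not <1, acc = (-26)-6 = -32; aux=27
e=-3: <1, acc = (-32)*2+(-3) = -67; aux=28
e=2: not <1, acc = (-67)-2 = -69; aux=30
e=-1: <1, acc = (-69)*2+(-1) = -139; aux=31
e=11: not <1, acc = (-139)-11 = -150; aux=42
acc*aux = (-150)*42 = -6300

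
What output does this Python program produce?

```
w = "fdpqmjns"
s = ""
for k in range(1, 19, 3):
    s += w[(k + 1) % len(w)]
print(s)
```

pjfqnd

k=1: add w[2]='p' → 'p'
k=4: add w[5]='j' → 'pj'
k=7: add w[0]='f' → 'pjf'
k=10: add w[3]='q' → 'pjfq'
k=13: add w[6]='n' → 'pjfqn'
k=16: add w[1]='d' → 'pjfqnd'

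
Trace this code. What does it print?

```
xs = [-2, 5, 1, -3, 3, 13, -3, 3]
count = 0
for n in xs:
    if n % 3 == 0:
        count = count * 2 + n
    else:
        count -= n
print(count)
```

-131

n=-2: not %3==0, count = 0-(-2) = 2
n=5: not %3==0, count = 2-5 = -3
n=1: not %3==0, count = (-3)-1 = -4
n=-3: %3==0, count = (-4)*2+(-3) = -11
n=3: %3==0, count = (-11)*2+3 = -19
n=13: not %3==0, count = (-19)-13 = -32
n=-3: %3==0, count = (-32)*2+(-3) = -67
n=3: %3==0, count = (-67)*2+3 = -131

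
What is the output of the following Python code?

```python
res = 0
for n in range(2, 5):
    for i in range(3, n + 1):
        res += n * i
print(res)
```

37

n=3,i=3: res = 0+9 = 9
n=4,i=3: res = 9+12 = 21
n=4,i=4: res = 21+16 = 37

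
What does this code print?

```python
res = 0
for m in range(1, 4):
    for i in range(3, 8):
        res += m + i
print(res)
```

m=1,i=3: res = 0+4 = 4
m=1,i=4: res = 4+5 = 9
m=1,i=5: res = 9+6 = 15
m=1,i=6: res = 15+7 = 22
m=1,i=7: res = 22+8 = 30
m=2,i=3: res = 30+5 = 35
m=2,i=4: res = 35+6 = 41
m=2,i=5: res = 41+7 = 48
m=2,i=6: res = 48+8 = 56
m=2,i=7: res = 56+9 = 65
m=3,i=3: res = 65+6 = 71
m=3,i=4: res = 71+7 = 78
m=3,i=5: res = 78+8 = 86
m=3,i=6: res = 86+9 = 95
m=3,i=7: res = 95+10 = 105

105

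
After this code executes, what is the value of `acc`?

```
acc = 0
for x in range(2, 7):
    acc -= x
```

x=2: acc = 0-2 = -2
x=3: acc = (-2)-3 = -5
x=4: acc = (-5)-4 = -9
x=5: acc = (-9)-5 = -14
x=6: acc = (-14)-6 = -20

-20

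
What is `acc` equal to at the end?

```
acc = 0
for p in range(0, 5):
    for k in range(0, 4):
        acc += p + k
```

70

p=0,k=0: acc = 0+0 = 0
p=0,k=1: acc = 0+1 = 1
p=0,k=2: acc = 1+2 = 3
p=0,k=3: acc = 3+3 = 6
p=1,k=0: acc = 6+1 = 7
p=1,k=1: acc = 7+2 = 9
p=1,k=2: acc = 9+3 = 12
p=1,k=3: acc = 12+4 = 16
p=2,k=0: acc = 16+2 = 18
p=2,k=1: acc = 18+3 = 21
p=2,k=2: acc = 21+4 = 25
p=2,k=3: acc = 25+5 = 30
p=3,k=0: acc = 30+3 = 33
p=3,k=1: acc = 33+4 = 37
p=3,k=2: acc = 37+5 = 42
p=3,k=3: acc = 42+6 = 48
p=4,k=0: acc = 48+4 = 52
p=4,k=1: acc = 52+5 = 57
p=4,k=2: acc = 57+6 = 63
p=4,k=3: acc = 63+7 = 70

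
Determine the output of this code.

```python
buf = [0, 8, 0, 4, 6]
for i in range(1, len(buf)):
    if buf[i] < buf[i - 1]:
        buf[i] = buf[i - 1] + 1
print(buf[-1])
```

i=1: 8>=0, unchanged → [0, 8, 0, 4, 6]
i=2: 0<8, buf[2] = 8+1 = 9 → [0, 8, 9, 4, 6]
i=3: 4<9, buf[3] = 9+1 = 10 → [0, 8, 9, 10, 6]
i=4: 6<10, buf[4] = 10+1 = 11 → [0, 8, 9, 10, 11]

11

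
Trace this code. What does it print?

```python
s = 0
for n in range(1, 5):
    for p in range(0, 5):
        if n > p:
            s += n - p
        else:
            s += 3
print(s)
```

50

n=1,p=0: 1>0, s = 0+1 = 1
n=1,p=1: not 1>1, s = 1+3 = 4
n=1,p=2: not 1>2, s = 4+3 = 7
n=1,p=3: not 1>3, s = 7+3 = 10
n=1,p=4: not 1>4, s = 10+3 = 13
n=2,p=0: 2>0, s = 13+2 = 15
n=2,p=1: 2>1, s = 15+1 = 16
n=2,p=2: not 2>2, s = 16+3 = 19
n=2,p=3: not 2>3, s = 19+3 = 22
n=2,p=4: not 2>4, s = 22+3 = 25
n=3,p=0: 3>0, s = 25+3 = 28
n=3,p=1: 3>1, s = 28+2 = 30
n=3,p=2: 3>2, s = 30+1 = 31
n=3,p=3: not 3>3, s = 31+3 = 34
n=3,p=4: not 3>4, s = 34+3 = 37
n=4,p=0: 4>0, s = 37+4 = 41
n=4,p=1: 4>1, s = 41+3 = 44
n=4,p=2: 4>2, s = 44+2 = 46
n=4,p=3: 4>3, s = 46+1 = 47
n=4,p=4: not 4>4, s = 47+3 = 50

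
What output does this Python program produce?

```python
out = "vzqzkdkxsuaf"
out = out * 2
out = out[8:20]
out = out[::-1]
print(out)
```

xkdkzqzvfaus

repeat ×2 → 'vzqzkdkxsuafvzqzkdkxsuaf'
slice [8:20] → 'suafvzqzkdkx'
reverse → 'xkdkzqzvfaus'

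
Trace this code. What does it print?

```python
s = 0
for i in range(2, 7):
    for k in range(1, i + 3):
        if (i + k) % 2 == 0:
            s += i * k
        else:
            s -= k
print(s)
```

240

i=2,k=1: odd sum, s = 0-1 = -1
i=2,k=2: even sum, s = (-1)+4 = 3
i=2,k=3: odd sum, s = 3-3 = 0
i=2,k=4: even sum, s = 0+8 = 8
i=3,k=1: even sum, s = 8+3 = 11
i=3,k=2: odd sum, s = 11-2 = 9
i=3,k=3: even sum, s = 9+9 = 18
i=3,k=4: odd sum, s = 18-4 = 14
i=3,k=5: even sum, s = 14+15 = 29
i=4,k=1: odd sum, s = 29-1 = 28
i=4,k=2: even sum, s = 28+8 = 36
i=4,k=3: odd sum, s = 36-3 = 33
i=4,k=4: even sum, s = 33+16 = 49
i=4,k=5: odd sum, s = 49-5 = 44
i=4,k=6: even sum, s = 44+24 = 68
i=5,k=1: even sum, s = 68+5 = 73
i=5,k=2: odd sum, s = 73-2 = 71
i=5,k=3: even sum, s = 71+15 = 86
i=5,k=4: odd sum, s = 86-4 = 82
i=5,k=5: even sum, s = 82+25 = 107
i=5,k=6: odd sum, s = 107-6 = 101
i=5,k=7: even sum, s = 101+35 = 136
i=6,k=1: odd sum, s = 136-1 = 135
i=6,k=2: even sum, s = 135+12 = 147
i=6,k=3: odd sum, s = 147-3 = 144
i=6,k=4: even sum, s = 144+24 = 168
i=6,k=5: odd sum, s = 168-5 = 163
i=6,k=6: even sum, s = 163+36 = 199
i=6,k=7: odd sum, s = 199-7 = 192
i=6,k=8: even sum, s = 192+48 = 240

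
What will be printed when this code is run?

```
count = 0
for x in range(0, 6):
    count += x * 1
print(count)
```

x=0: count = 0+0*1 = 0
x=1: count = 0+1*1 = 1
x=2: count = 1+2*1 = 3
x=3: count = 3+3*1 = 6
x=4: count = 6+4*1 = 10
x=5: count = 10+5*1 = 15

15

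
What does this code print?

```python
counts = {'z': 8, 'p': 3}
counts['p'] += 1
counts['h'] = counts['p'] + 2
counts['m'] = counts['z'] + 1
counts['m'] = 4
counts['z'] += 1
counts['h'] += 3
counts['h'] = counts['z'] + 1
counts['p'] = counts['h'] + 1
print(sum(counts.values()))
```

counts['p'] = 3+1 = 4 → {'z': 8, 'p': 4}
counts['h'] = counts['p']+2 = 6 → {'z': 8, 'p': 4, 'h': 6}
counts['m'] = counts['z']+1 = 9 → {'z': 8, 'p': 4, 'h': 6, 'm': 9}
counts['m'] = 4 → {'z': 8, 'p': 4, 'h': 6, 'm': 4}
counts['z'] = 8+1 = 9 → {'z': 9, 'p': 4, 'h': 6, 'm': 4}
counts['h'] = 6+3 = 9 → {'z': 9, 'p': 4, 'h': 9, 'm': 4}
counts['h'] = counts['z']+1 = 10 → {'z': 9, 'p': 4, 'h': 10, 'm': 4}
counts['p'] = counts['h']+1 = 11 → {'z': 9, 'p': 11, 'h': 10, 'm': 4}
sum of values = 34

34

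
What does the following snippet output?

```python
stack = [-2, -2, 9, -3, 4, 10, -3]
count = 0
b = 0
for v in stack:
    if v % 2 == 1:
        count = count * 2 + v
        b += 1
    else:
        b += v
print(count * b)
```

v=-2: not odd; b=-2
v=-2: not odd; b=-4
v=9: odd, count = 0*2+9 = 9; b=-3
v=-3: odd, count = 9*2+(-3) = 15; b=-2
v=4: not odd; b=2
v=10: not odd; b=12
v=-3: odd, count = 15*2+(-3) = 27; b=13
count*b = 27*13 = 351

351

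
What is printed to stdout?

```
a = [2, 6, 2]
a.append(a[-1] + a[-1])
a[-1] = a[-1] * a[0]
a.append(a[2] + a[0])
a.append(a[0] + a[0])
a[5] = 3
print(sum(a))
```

25

append a[-1]+a[-1] = 2+2 = 4 → [2, 6, 2, 4]
a[-1] = a[-1]*a[0] = 4*2 = 8 → [2, 6, 2, 8]
append a[2]+a[0] = 2+2 = 4 → [2, 6, 2, 8, 4]
append a[0]+a[0] = 2+2 = 4 → [2, 6, 2, 8, 4, 4]
a[5] = 3 → [2, 6, 2, 8, 4, 3]
sum = 25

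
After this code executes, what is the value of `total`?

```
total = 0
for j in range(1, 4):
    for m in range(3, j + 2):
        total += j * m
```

j=2,m=3: total = 0+6 = 6
j=3,m=3: total = 6+9 = 15
j=3,m=4: total = 15+12 = 27

27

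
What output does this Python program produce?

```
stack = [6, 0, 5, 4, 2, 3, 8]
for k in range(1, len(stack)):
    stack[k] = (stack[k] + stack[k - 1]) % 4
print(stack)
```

k=1: stack[1] = (0+6)%4 = 2 → [6, 2, 5, 4, 2, 3, 8]
k=2: stack[2] = (5+2)%4 = 3 → [6, 2, 3, 4, 2, 3, 8]
k=3: stack[3] = (4+3)%4 = 3 → [6, 2, 3, 3, 2, 3, 8]
k=4: stack[4] = (2+3)%4 = 1 → [6, 2, 3, 3, 1, 3, 8]
k=5: stack[5] = (3+1)%4 = 0 → [6, 2, 3, 3, 1, 0, 8]
k=6: stack[6] = (8+0)%4 = 0 → [6, 2, 3, 3, 1, 0, 0]

[6, 2, 3, 3, 1, 0, 0]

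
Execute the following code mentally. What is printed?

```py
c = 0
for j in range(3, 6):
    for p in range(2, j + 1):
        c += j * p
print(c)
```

j=3,p=2: c = 0+6 = 6
j=3,p=3: c = 6+9 = 15
j=4,p=2: c = 15+8 = 23
j=4,p=3: c = 23+12 = 35
j=4,p=4: c = 35+16 = 51
j=5,p=2: c = 51+10 = 61
j=5,p=3: c = 61+15 = 76
j=5,p=4: c = 76+20 = 96
j=5,p=5: c = 96+25 = 121

121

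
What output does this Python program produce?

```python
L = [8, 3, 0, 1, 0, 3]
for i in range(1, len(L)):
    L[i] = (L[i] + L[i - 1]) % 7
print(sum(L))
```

27

i=1: L[1] = (3+8)%7 = 4 → [8, 4, 0, 1, 0, 3]
i=2: L[2] = (0+4)%7 = 4 → [8, 4, 4, 1, 0, 3]
i=3: L[3] = (1+4)%7 = 5 → [8, 4, 4, 5, 0, 3]
i=4: L[4] = (0+5)%7 = 5 → [8, 4, 4, 5, 5, 3]
i=5: L[5] = (3+5)%7 = 1 → [8, 4, 4, 5, 5, 1]
sum = 27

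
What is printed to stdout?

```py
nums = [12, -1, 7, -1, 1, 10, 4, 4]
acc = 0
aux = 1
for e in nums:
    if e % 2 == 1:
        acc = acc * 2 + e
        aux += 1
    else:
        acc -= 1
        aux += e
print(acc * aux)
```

e=12: not odd, acc = 0-1 = -1; aux=13
e=-1: odd, acc = (-1)*2+(-1) = -3; aux=14
e=7: odd, acc = (-3)*2+7 = 1; aux=15
e=-1: odd, acc = 1*2+(-1) = 1; aux=16
e=1: odd, acc = 1*2+1 = 3; aux=17
e=10: not odd, acc = 3-1 = 2; aux=27
e=4: not odd, acc = 2-1 = 1; aux=31
e=4: not odd, acc = 1-1 = 0; aux=35
acc*aux = 0*35 = 0

0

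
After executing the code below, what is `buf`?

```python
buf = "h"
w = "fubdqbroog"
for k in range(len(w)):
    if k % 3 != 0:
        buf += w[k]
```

'hubqboo'

k=0: skip
k=1: add 'u' → 'hu'
k=2: add 'b' → 'hub'
k=3: skip
k=4: add 'q' → 'hubq'
k=5: add 'b' → 'hubqb'
k=6: skip
k=7: add 'o' → 'hubqbo'
k=8: add 'o' → 'hubqboo'
k=9: skip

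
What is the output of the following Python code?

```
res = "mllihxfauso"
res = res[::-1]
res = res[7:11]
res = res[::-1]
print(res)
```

reverse → 'osuafxhillm'
slice [7:11] → 'illm'
reverse → 'mlli'

mlli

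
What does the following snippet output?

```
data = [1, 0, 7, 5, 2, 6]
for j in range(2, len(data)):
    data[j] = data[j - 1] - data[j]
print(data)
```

[1, 0, -7, -12, -14, -20]

j=2: data[2] = 0-7 = -7 → [1, 0, -7, 5, 2, 6]
j=3: data[3] = (-7)-5 = -12 → [1, 0, -7, -12, 2, 6]
j=4: data[4] = (-12)-2 = -14 → [1, 0, -7, -12, -14, 6]
j=5: data[5] = (-14)-6 = -20 → [1, 0, -7, -12, -14, -20]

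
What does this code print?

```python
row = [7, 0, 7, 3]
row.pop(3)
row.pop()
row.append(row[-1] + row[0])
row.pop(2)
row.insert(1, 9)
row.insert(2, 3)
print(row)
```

pop(3) removes 3 → [7, 0, 7]
pop() removes 7 → [7, 0]
append row[-1]+row[0] = 0+7 = 7 → [7, 0, 7]
pop(2) removes 7 → [7, 0]
insert 9 at 1 → [7, 9, 0]
insert 3 at 2 → [7, 9, 3, 0]

[7, 9, 3, 0]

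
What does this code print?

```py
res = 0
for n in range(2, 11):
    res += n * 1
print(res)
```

54

n=2: res = 0+2*1 = 2
n=3: res = 2+3*1 = 5
n=4: res = 5+4*1 = 9
n=5: res = 9+5*1 = 14
n=6: res = 14+6*1 = 20
n=7: res = 20+7*1 = 27
n=8: res = 27+8*1 = 35
n=9: res = 35+9*1 = 44
n=10: res = 44+10*1 = 54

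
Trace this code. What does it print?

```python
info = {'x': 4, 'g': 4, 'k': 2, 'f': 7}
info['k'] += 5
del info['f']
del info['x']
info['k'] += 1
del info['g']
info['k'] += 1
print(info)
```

info['k'] = 2+5 = 7 → {'x': 4, 'g': 4, 'k': 7, 'f': 7}
del 'f' → {'x': 4, 'g': 4, 'k': 7}
del 'x' → {'g': 4, 'k': 7}
info['k'] = 7+1 = 8 → {'g': 4, 'k': 8}
del 'g' → {'k': 8}
info['k'] = 8+1 = 9 → {'k': 9}

{'k': 9}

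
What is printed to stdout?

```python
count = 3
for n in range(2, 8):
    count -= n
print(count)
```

-24

n=2: count = 3-2 = 1
n=3: count = 1-3 = -2
n=4: count = (-2)-4 = -6
n=5: count = (-6)-5 = -11
n=6: count = (-11)-6 = -17
n=7: count = (-17)-7 = -24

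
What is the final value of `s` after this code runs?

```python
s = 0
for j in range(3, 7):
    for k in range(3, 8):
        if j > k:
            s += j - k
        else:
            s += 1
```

j=3,k=3: not 3>3, s = 0+1 = 1
j=3,k=4: not 3>4, s = 1+1 = 2
j=3,k=5: not 3>5, s = 2+1 = 3
j=3,k=6: not 3>6, s = 3+1 = 4
j=3,k=7: not 3>7, s = 4+1 = 5
j=4,k=3: 4>3, s = 5+1 = 6
j=4,k=4: not 4>4, s = 6+1 = 7
j=4,k=5: not 4>5, s = 7+1 = 8
j=4,k=6: not 4>6, s = 8+1 = 9
j=4,k=7: not 4>7, s = 9+1 = 10
j=5,k=3: 5>3, s = 10+2 = 12
j=5,k=4: 5>4, s = 12+1 = 13
j=5,k=5: not 5>5, s = 13+1 = 14
j=5,k=6: not 5>6, s = 14+1 = 15
j=5,k=7: not 5>7, s = 15+1 = 16
j=6,k=3: 6>3, s = 16+3 = 19
j=6,k=4: 6>4, s = 19+2 = 21
j=6,k=5: 6>5, s = 21+1 = 22
j=6,k=6: not 6>6, s = 22+1 = 23
j=6,k=7: not 6>7, s = 23+1 = 24

24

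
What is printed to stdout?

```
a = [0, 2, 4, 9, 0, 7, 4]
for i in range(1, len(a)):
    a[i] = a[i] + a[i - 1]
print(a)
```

[0, 2, 6, 15, 15, 22, 26]

i=1: a[1] = 2+0 = 2 → [0, 2, 4, 9, 0, 7, 4]
i=2: a[2] = 4+2 = 6 → [0, 2, 6, 9, 0, 7, 4]
i=3: a[3] = 9+6 = 15 → [0, 2, 6, 15, 0, 7, 4]
i=4: a[4] = 0+15 = 15 → [0, 2, 6, 15, 15, 7, 4]
i=5: a[5] = 7+15 = 22 → [0, 2, 6, 15, 15, 22, 4]
i=6: a[6] = 4+22 = 26 → [0, 2, 6, 15, 15, 22, 26]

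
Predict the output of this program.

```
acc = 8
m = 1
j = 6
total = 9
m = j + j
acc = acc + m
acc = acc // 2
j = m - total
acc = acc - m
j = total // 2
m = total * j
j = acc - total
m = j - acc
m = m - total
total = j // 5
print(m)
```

-18

m = 6+6 = 12
acc = 8+12 = 20
acc = 20//2 = 10
j = 12-9 = 3
acc = 10-12 = -2
j = 9//2 = 4
m = 9*4 = 36
j = (-2)-9 = -11
m = (-11)-(-2) = -9
m = (-9)-9 = -18
total = (-11)//5 = -3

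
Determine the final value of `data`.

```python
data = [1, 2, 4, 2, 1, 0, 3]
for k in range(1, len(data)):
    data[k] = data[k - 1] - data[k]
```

k=1: data[1] = 1-2 = -1 → [1, -1, 4, 2, 1, 0, 3]
k=2: data[2] = (-1)-4 = -5 → [1, -1, -5, 2, 1, 0, 3]
k=3: data[3] = (-5)-2 = -7 → [1, -1, -5, -7, 1, 0, 3]
k=4: data[4] = (-7)-1 = -8 → [1, -1, -5, -7, -8, 0, 3]
k=5: data[5] = (-8)-0 = -8 → [1, -1, -5, -7, -8, -8, 3]
k=6: data[6] = (-8)-3 = -11 → [1, -1, -5, -7, -8, -8, -11]

[1, -1, -5, -7, -8, -8, -11]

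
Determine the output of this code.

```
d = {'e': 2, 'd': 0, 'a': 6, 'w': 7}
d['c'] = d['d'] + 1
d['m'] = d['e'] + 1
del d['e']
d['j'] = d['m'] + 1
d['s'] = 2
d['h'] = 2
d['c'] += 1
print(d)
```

{'d': 0, 'a': 6, 'w': 7, 'c': 2, 'm': 3, 'j': 4, 's': 2, 'h': 2}

d['c'] = d['d']+1 = 1 → {'e': 2, 'd': 0, 'a': 6, 'w': 7, 'c': 1}
d['m'] = d['e']+1 = 3 → {'e': 2, 'd': 0, 'a': 6, 'w': 7, 'c': 1, 'm': 3}
del 'e' → {'d': 0, 'a': 6, 'w': 7, 'c': 1, 'm': 3}
d['j'] = d['m']+1 = 4 → {'d': 0, 'a': 6, 'w': 7, 'c': 1, 'm': 3, 'j': 4}
d['s'] = 2 → {'d': 0, 'a': 6, 'w': 7, 'c': 1, 'm': 3, 'j': 4, 's': 2}
d['h'] = 2 → {'d': 0, 'a': 6, 'w': 7, 'c': 1, 'm': 3, 'j': 4, 's': 2, 'h': 2}
d['c'] = 1+1 = 2 → {'d': 0, 'a': 6, 'w': 7, 'c': 2, 'm': 3, 'j': 4, 's': 2, 'h': 2}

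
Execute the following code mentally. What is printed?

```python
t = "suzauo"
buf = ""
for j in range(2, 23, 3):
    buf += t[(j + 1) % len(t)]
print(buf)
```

asasasa

j=2: add t[3]='a' → 'a'
j=5: add t[0]='s' → 'as'
j=8: add t[3]='a' → 'asa'
j=11: add t[0]='s' → 'asas'
j=14: add t[3]='a' → 'asasa'
j=17: add t[0]='s' → 'asasas'
j=20: add t[3]='a' → 'asasasa'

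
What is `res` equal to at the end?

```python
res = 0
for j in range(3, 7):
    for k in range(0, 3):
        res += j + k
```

66

j=3,k=0: res = 0+3 = 3
j=3,k=1: res = 3+4 = 7
j=3,k=2: res = 7+5 = 12
j=4,k=0: res = 12+4 = 16
j=4,k=1: res = 16+5 = 21
j=4,k=2: res = 21+6 = 27
j=5,k=0: res = 27+5 = 32
j=5,k=1: res = 32+6 = 38
j=5,k=2: res = 38+7 = 45
j=6,k=0: res = 45+6 = 51
j=6,k=1: res = 51+7 = 58
j=6,k=2: res = 58+8 = 66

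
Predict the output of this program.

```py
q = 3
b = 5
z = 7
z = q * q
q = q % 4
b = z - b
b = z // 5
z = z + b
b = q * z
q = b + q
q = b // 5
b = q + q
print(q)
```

z = 3*3 = 9
q = 3%4 = 3
b = 9-5 = 4
b = 9//5 = 1
z = 9+1 = 10
b = 3*10 = 30
q = 30+3 = 33
q = 30//5 = 6
b = 6+6 = 12

6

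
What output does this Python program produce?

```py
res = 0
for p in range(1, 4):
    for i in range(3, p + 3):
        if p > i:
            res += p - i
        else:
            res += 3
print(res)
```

p=1,i=3: not 1>3, res = 0+3 = 3
p=2,i=3: not 2>3, res = 3+3 = 6
p=2,i=4: not 2>4, res = 6+3 = 9
p=3,i=3: not 3>3, res = 9+3 = 12
p=3,i=4: not 3>4, res = 12+3 = 15
p=3,i=5: not 3>5, res = 15+3 = 18

18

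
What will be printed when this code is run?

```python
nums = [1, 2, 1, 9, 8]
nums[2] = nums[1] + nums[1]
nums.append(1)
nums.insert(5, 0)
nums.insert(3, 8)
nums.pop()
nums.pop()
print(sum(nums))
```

nums[2] = nums[1]+nums[1] = 2+2 = 4 → [1, 2, 4, 9, 8]
append 1 → [1, 2, 4, 9, 8, 1]
insert 0 at 5 → [1, 2, 4, 9, 8, 0, 1]
insert 8 at 3 → [1, 2, 4, 8, 9, 8, 0, 1]
pop() removes 1 → [1, 2, 4, 8, 9, 8, 0]
pop() removes 0 → [1, 2, 4, 8, 9, 8]
sum = 32

32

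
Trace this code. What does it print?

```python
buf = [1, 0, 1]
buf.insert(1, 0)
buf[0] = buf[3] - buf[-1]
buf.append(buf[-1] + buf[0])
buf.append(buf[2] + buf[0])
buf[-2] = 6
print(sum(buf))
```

insert 0 at 1 → [1, 0, 0, 1]
buf[0] = buf[3]-buf[-1] = 1-1 = 0 → [0, 0, 0, 1]
append buf[-1]+buf[0] = 1+0 = 1 → [0, 0, 0, 1, 1]
append buf[2]+buf[0] = 0+0 = 0 → [0, 0, 0, 1, 1, 0]
buf[-2] = 6 → [0, 0, 0, 1, 6, 0]
sum = 7

7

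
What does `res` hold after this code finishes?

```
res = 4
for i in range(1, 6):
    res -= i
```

-11

i=1: res = 4-1 = 3
i=2: res = 3-2 = 1
i=3: res = 1-3 = -2
i=4: res = (-2)-4 = -6
i=5: res = (-6)-5 = -11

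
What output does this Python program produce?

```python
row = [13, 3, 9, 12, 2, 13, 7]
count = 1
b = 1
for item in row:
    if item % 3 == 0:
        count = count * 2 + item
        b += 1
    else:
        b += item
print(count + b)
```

89

item=13: not %3==0; b=14
item=3: %3==0, count = 1*2+3 = 5; b=15
item=9: %3==0, count = 5*2+9 = 19; b=16
item=12: %3==0, count = 19*2+12 = 50; b=17
item=2: not %3==0; b=19
item=13: not %3==0; b=32
item=7: not %3==0; b=39
count+b = 50+39 = 89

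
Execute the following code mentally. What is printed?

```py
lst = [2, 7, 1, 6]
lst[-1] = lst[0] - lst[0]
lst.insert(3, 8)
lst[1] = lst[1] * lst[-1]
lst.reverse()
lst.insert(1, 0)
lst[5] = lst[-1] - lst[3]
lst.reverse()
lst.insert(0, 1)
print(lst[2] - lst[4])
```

lst[-1] = lst[0]-lst[0] = 2-2 = 0 → [2, 7, 1, 0]
insert 8 at 3 → [2, 7, 1, 8, 0]
lst[1] = lst[1]*lst[-1] = 7*0 = 0 → [2, 0, 1, 8, 0]
reverse → [0, 8, 1, 0, 2]
insert 0 at 1 → [0, 0, 8, 1, 0, 2]
lst[5] = lst[-1]-lst[3] = 2-1 = 1 → [0, 0, 8, 1, 0, 1]
reverse → [1, 0, 1, 8, 0, 0]
insert 1 at 0 → [1, 1, 0, 1, 8, 0, 0]
lst[2]-lst[4] = 0-8 = -8

-8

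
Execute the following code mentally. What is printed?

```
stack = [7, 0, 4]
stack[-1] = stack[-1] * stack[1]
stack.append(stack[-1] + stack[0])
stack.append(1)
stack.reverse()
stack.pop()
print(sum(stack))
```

stack[-1] = stack[-1]*stack[1] = 4*0 = 0 → [7, 0, 0]
append stack[-1]+stack[0] = 0+7 = 7 → [7, 0, 0, 7]
append 1 → [7, 0, 0, 7, 1]
reverse → [1, 7, 0, 0, 7]
pop() removes 7 → [1, 7, 0, 0]
sum = 8

8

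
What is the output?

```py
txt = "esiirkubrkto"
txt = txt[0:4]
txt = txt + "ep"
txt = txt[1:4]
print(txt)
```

sii

slice [0:4] → 'esii'
+ 'ep' → 'esiiep'
slice [1:4] → 'sii'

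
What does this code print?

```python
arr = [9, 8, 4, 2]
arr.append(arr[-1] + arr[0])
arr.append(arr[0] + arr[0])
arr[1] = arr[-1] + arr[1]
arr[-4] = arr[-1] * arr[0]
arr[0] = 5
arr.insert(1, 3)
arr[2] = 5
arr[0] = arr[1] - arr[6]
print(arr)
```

[-15, 3, 5, 162, 2, 11, 18]

append arr[-1]+arr[0] = 2+9 = 11 → [9, 8, 4, 2, 11]
append arr[0]+arr[0] = 9+9 = 18 → [9, 8, 4, 2, 11, 18]
arr[1] = arr[-1]+arr[1] = 18+8 = 26 → [9, 26, 4, 2, 11, 18]
arr[-4] = arr[-1]*arr[0] = 18*9 = 162 → [9, 26, 162, 2, 11, 18]
arr[0] = 5 → [5, 26, 162, 2, 11, 18]
insert 3 at 1 → [5, 3, 26, 162, 2, 11, 18]
arr[2] = 5 → [5, 3, 5, 162, 2, 11, 18]
arr[0] = arr[1]-arr[6] = 3-18 = -15 → [-15, 3, 5, 162, 2, 11, 18]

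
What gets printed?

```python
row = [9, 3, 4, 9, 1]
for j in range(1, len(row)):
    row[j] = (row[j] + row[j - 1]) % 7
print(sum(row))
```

25

j=1: row[1] = (3+9)%7 = 5 → [9, 5, 4, 9, 1]
j=2: row[2] = (4+5)%7 = 2 → [9, 5, 2, 9, 1]
j=3: row[3] = (9+2)%7 = 4 → [9, 5, 2, 4, 1]
j=4: row[4] = (1+4)%7 = 5 → [9, 5, 2, 4, 5]
sum = 25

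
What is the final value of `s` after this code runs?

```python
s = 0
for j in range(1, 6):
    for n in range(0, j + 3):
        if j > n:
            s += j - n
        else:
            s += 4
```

95

j=1,n=0: 1>0, s = 0+1 = 1
j=1,n=1: not 1>1, s = 1+4 = 5
j=1,n=2: not 1>2, s = 5+4 = 9
j=1,n=3: not 1>3, s = 9+4 = 13
j=2,n=0: 2>0, s = 13+2 = 15
j=2,n=1: 2>1, s = 15+1 = 16
j=2,n=2: not 2>2, s = 16+4 = 20
j=2,n=3: not 2>3, s = 20+4 = 24
j=2,n=4: not 2>4, s = 24+4 = 28
j=3,n=0: 3>0, s = 28+3 = 31
j=3,n=1: 3>1, s = 31+2 = 33
j=3,n=2: 3>2, s = 33+1 = 34
j=3,n=3: not 3>3, s = 34+4 = 38
j=3,n=4: not 3>4, s = 38+4 = 42
j=3,n=5: not 3>5, s = 42+4 = 46
j=4,n=0: 4>0, s = 46+4 = 50
j=4,n=1: 4>1, s = 50+3 = 53
j=4,n=2: 4>2, s = 53+2 = 55
j=4,n=3: 4>3, s = 55+1 = 56
j=4,n=4: not 4>4, s = 56+4 = 60
j=4,n=5: not 4>5, s = 60+4 = 64
j=4,n=6: not 4>6, s = 64+4 = 68
j=5,n=0: 5>0, s = 68+5 = 73
j=5,n=1: 5>1, s = 73+4 = 77
j=5,n=2: 5>2, s = 77+3 = 80
j=5,n=3: 5>3, s = 80+2 = 82
j=5,n=4: 5>4, s = 82+1 = 83
j=5,n=5: not 5>5, s = 83+4 = 87
j=5,n=6: not 5>6, s = 87+4 = 91
j=5,n=7: not 5>7, s = 91+4 = 95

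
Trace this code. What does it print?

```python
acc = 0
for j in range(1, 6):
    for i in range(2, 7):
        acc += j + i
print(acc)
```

j=1,i=2: acc = 0+3 = 3
j=1,i=3: acc = 3+4 = 7
j=1,i=4: acc = 7+5 = 12
j=1,i=5: acc = 12+6 = 18
j=1,i=6: acc = 18+7 = 25
j=2,i=2: acc = 25+4 = 29
j=2,i=3: acc = 29+5 = 34
j=2,i=4: acc = 34+6 = 40
j=2,i=5: acc = 40+7 = 47
j=2,i=6: acc = 47+8 = 55
j=3,i=2: acc = 55+5 = 60
j=3,i=3: acc = 60+6 = 66
j=3,i=4: acc = 66+7 = 73
j=3,i=5: acc = 73+8 = 81
j=3,i=6: acc = 81+9 = 90
j=4,i=2: acc = 90+6 = 96
j=4,i=3: acc = 96+7 = 103
j=4,i=4: acc = 103+8 = 111
j=4,i=5: acc = 111+9 = 120
j=4,i=6: acc = 120+10 = 130
j=5,i=2: acc = 130+7 = 137
j=5,i=3: acc = 137+8 = 145
j=5,i=4: acc = 145+9 = 154
j=5,i=5: acc = 154+10 = 164
j=5,i=6: acc = 164+11 = 175

175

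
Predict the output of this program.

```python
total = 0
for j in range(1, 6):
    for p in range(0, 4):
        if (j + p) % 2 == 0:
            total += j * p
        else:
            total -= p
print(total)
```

j=1,p=0: odd sum, total = 0-0 = 0
j=1,p=1: even sum, total = 0+1 = 1
j=1,p=2: odd sum, total = 1-2 = -1
j=1,p=3: even sum, total = (-1)+3 = 2
j=2,p=0: even sum, total = 2+0 = 2
j=2,p=1: odd sum, total = 2-1 = 1
j=2,p=2: even sum, total = 1+4 = 5
j=2,p=3: odd sum, total = 5-3 = 2
j=3,p=0: odd sum, total = 2-0 = 2
j=3,p=1: even sum, total = 2+3 = 5
j=3,p=2: odd sum, total = 5-2 = 3
j=3,p=3: even sum, total = 3+9 = 12
j=4,p=0: even sum, total = 12+0 = 12
j=4,p=1: odd sum, total = 12-1 = 11
j=4,p=2: even sum, total = 11+8 = 19
j=4,p=3: odd sum, total = 19-3 = 16
j=5,p=0: odd sum, total = 16-0 = 16
j=5,p=1: even sum, total = 16+5 = 21
j=5,p=2: odd sum, total = 21-2 = 19
j=5,p=3: even sum, total = 19+15 = 34

34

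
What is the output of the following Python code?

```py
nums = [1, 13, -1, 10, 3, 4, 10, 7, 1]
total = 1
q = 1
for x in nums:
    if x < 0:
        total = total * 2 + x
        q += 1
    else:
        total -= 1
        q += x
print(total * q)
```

x=1: not <0, total = 1-1 = 0; q=2
x=13: not <0, total = 0-1 = -1; q=15
x=-1: <0, total = (-1)*2+(-1) = -3; q=16
x=10: not <0, total = (-3)-1 = -4; q=26
x=3: not <0, total = (-4)-1 = -5; q=29
x=4: not <0, total = (-5)-1 = -6; q=33
x=10: not <0, total = (-6)-1 = -7; q=43
x=7: not <0, total = (-7)-1 = -8; q=50
x=1: not <0, total = (-8)-1 = -9; q=51
total*q = (-9)*51 = -459

-459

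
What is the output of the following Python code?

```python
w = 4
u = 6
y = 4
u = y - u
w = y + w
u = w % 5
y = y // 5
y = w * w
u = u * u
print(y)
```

64

u = 4-6 = -2
w = 4+4 = 8
u = 8%5 = 3
y = 4//5 = 0
y = 8*8 = 64
u = 3*3 = 9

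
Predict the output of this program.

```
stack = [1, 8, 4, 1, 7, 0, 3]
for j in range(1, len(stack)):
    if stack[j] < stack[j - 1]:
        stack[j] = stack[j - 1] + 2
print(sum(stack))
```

j=1: 8>=1, unchanged → [1, 8, 4, 1, 7, 0, 3]
j=2: 4<8, stack[2] = 8+2 = 10 → [1, 8, 10, 1, 7, 0, 3]
j=3: 1<10, stack[3] = 10+2 = 12 → [1, 8, 10, 12, 7, 0, 3]
j=4: 7<12, stack[4] = 12+2 = 14 → [1, 8, 10, 12, 14, 0, 3]
j=5: 0<14, stack[5] = 14+2 = 16 → [1, 8, 10, 12, 14, 16, 3]
j=6: 3<16, stack[6] = 16+2 = 18 → [1, 8, 10, 12, 14, 16, 18]
sum = 79

79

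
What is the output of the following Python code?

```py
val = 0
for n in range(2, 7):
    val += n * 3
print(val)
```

60

n=2: val = 0+2*3 = 6
n=3: val = 6+3*3 = 15
n=4: val = 15+4*3 = 27
n=5: val = 27+5*3 = 42
n=6: val = 42+6*3 = 60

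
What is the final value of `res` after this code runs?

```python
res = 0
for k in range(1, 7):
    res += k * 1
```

k=1: res = 0+1*1 = 1
k=2: res = 1+2*1 = 3
k=3: res = 3+3*1 = 6
k=4: res = 6+4*1 = 10
k=5: res = 10+5*1 = 15
k=6: res = 15+6*1 = 21

21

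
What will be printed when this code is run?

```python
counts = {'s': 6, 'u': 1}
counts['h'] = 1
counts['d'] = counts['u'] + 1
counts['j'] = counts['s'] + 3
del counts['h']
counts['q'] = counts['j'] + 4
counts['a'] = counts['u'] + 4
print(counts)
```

counts['h'] = 1 → {'s': 6, 'u': 1, 'h': 1}
counts['d'] = counts['u']+1 = 2 → {'s': 6, 'u': 1, 'h': 1, 'd': 2}
counts['j'] = counts['s']+3 = 9 → {'s': 6, 'u': 1, 'h': 1, 'd': 2, 'j': 9}
del 'h' → {'s': 6, 'u': 1, 'd': 2, 'j': 9}
counts['q'] = counts['j']+4 = 13 → {'s': 6, 'u': 1, 'd': 2, 'j': 9, 'q': 13}
counts['a'] = counts['u']+4 = 5 → {'s': 6, 'u': 1, 'd': 2, 'j': 9, 'q': 13, 'a': 5}

{'s': 6, 'u': 1, 'd': 2, 'j': 9, 'q': 13, 'a': 5}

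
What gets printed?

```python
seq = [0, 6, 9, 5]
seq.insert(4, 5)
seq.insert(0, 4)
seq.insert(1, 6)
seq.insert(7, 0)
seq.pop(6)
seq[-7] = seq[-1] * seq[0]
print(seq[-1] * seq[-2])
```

0

insert 5 at 4 → [0, 6, 9, 5, 5]
insert 4 at 0 → [4, 0, 6, 9, 5, 5]
insert 6 at 1 → [4, 6, 0, 6, 9, 5, 5]
insert 0 at 7 → [4, 6, 0, 6, 9, 5, 5, 0]
pop(6) removes 5 → [4, 6, 0, 6, 9, 5, 0]
seq[-7] = seq[-1]*seq[0] = 0*4 = 0 → [0, 6, 0, 6, 9, 5, 0]
seq[-1]*seq[-2] = 0*5 = 0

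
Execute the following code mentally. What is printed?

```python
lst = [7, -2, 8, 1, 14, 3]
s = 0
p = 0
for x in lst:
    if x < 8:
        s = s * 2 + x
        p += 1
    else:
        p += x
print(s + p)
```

x=7: <8, s = 0*2+7 = 7; p=1
x=-2: <8, s = 7*2+(-2) = 12; p=2
x=8: not <8; p=10
x=1: <8, s = 12*2+1 = 25; p=11
x=14: not <8; p=25
x=3: <8, s = 25*2+3 = 53; p=26
s+p = 53+26 = 79

79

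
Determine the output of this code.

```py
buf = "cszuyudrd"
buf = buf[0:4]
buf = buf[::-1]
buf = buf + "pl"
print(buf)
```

uzscpl

slice [0:4] → 'cszu'
reverse → 'uzsc'
+ 'pl' → 'uzscpl'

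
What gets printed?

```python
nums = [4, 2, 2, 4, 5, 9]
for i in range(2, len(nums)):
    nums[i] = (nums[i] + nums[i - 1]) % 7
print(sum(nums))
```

18

i=2: nums[2] = (2+2)%7 = 4 → [4, 2, 4, 4, 5, 9]
i=3: nums[3] = (4+4)%7 = 1 → [4, 2, 4, 1, 5, 9]
i=4: nums[4] = (5+1)%7 = 6 → [4, 2, 4, 1, 6, 9]
i=5: nums[5] = (9+6)%7 = 1 → [4, 2, 4, 1, 6, 1]
sum = 18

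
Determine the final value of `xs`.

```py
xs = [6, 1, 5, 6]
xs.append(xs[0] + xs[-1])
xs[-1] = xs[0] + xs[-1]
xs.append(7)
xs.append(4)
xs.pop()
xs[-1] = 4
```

append xs[0]+xs[-1] = 6+6 = 12 → [6, 1, 5, 6, 12]
xs[-1] = xs[0]+xs[-1] = 6+12 = 18 → [6, 1, 5, 6, 18]
append 7 → [6, 1, 5, 6, 18, 7]
append 4 → [6, 1, 5, 6, 18, 7, 4]
pop() removes 4 → [6, 1, 5, 6, 18, 7]
xs[-1] = 4 → [6, 1, 5, 6, 18, 4]

[6, 1, 5, 6, 18, 4]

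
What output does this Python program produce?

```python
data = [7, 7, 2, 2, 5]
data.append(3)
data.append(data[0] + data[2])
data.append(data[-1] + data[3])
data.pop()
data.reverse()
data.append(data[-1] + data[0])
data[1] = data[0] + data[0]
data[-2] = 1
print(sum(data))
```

60

append 3 → [7, 7, 2, 2, 5, 3]
append data[0]+data[2] = 7+2 = 9 → [7, 7, 2, 2, 5, 3, 9]
append data[-1]+data[3] = 9+2 = 11 → [7, 7, 2, 2, 5, 3, 9, 11]
pop() removes 11 → [7, 7, 2, 2, 5, 3, 9]
reverse → [9, 3, 5, 2, 2, 7, 7]
append data[-1]+data[0] = 7+9 = 16 → [9, 3, 5, 2, 2, 7, 7, 16]
data[1] = data[0]+data[0] = 9+9 = 18 → [9, 18, 5, 2, 2, 7, 7, 16]
data[-2] = 1 → [9, 18, 5, 2, 2, 7, 1, 16]
sum = 60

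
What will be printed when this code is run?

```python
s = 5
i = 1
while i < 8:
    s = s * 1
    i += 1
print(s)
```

i=1: s = 5*1 = 5
i=2: s = 5*1 = 5
i=3: s = 5*1 = 5
i=4: s = 5*1 = 5
i=5: s = 5*1 = 5
i=6: s = 5*1 = 5
i=7: s = 5*1 = 5

5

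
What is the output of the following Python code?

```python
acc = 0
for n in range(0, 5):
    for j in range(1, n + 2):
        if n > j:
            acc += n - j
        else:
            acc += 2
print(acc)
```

28

n=0,j=1: not 0>1, acc = 0+2 = 2
n=1,j=1: not 1>1, acc = 2+2 = 4
n=1,j=2: not 1>2, acc = 4+2 = 6
n=2,j=1: 2>1, acc = 6+1 = 7
n=2,j=2: not 2>2, acc = 7+2 = 9
n=2,j=3: not 2>3, acc = 9+2 = 11
n=3,j=1: 3>1, acc = 11+2 = 13
n=3,j=2: 3>2, acc = 13+1 = 14
n=3,j=3: not 3>3, acc = 14+2 = 16
n=3,j=4: not 3>4, acc = 16+2 = 18
n=4,j=1: 4>1, acc = 18+3 = 21
n=4,j=2: 4>2, acc = 21+2 = 23
n=4,j=3: 4>3, acc = 23+1 = 24
n=4,j=4: not 4>4, acc = 24+2 = 26
n=4,j=5: not 4>5, acc = 26+2 = 28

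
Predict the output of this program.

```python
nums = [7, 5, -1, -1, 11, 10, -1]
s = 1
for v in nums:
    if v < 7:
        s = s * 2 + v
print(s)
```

v=7: not <7
v=5: <7, s = 1*2+5 = 7
v=-1: <7, s = 7*2+(-1) = 13
v=-1: <7, s = 13*2+(-1) = 25
v=11: not <7
v=10: not <7
v=-1: <7, s = 25*2+(-1) = 49

49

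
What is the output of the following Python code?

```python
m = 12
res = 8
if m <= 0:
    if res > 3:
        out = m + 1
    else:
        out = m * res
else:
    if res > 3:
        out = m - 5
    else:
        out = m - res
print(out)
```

m=12, res=8
m <= 0 is False; res > 3 is True
→ out = m - 5 = 7

7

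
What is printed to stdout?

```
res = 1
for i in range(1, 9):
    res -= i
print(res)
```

i=1: res = 1-1 = 0
i=2: res = 0-2 = -2
i=3: res = (-2)-3 = -5
i=4: res = (-5)-4 = -9
i=5: res = (-9)-5 = -14
i=6: res = (-14)-6 = -20
i=7: res = (-20)-7 = -27
i=8: res = (-27)-8 = -35

-35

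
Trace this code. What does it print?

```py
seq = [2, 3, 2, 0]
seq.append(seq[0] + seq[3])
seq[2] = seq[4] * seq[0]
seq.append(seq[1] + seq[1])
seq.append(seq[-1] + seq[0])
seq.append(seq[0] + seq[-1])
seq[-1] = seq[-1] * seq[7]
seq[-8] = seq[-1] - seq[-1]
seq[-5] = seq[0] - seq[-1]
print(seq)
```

append seq[0]+seq[3] = 2+0 = 2 → [2, 3, 2, 0, 2]
seq[2] = seq[4]*seq[0] = 2*2 = 4 → [2, 3, 4, 0, 2]
append seq[1]+seq[1] = 3+3 = 6 → [2, 3, 4, 0, 2, 6]
append seq[-1]+seq[0] = 6+2 = 8 → [2, 3, 4, 0, 2, 6, 8]
append seq[0]+seq[-1] = 2+8 = 10 → [2, 3, 4, 0, 2, 6, 8, 10]
seq[-1] = seq[-1]*seq[7] = 10*10 = 100 → [2, 3, 4, 0, 2, 6, 8, 100]
seq[-8] = seq[-1]-seq[-1] = 100-100 = 0 → [0, 3, 4, 0, 2, 6, 8, 100]
seq[-5] = seq[0]-seq[-1] = 0-100 = -100 → [0, 3, 4, -100, 2, 6, 8, 100]

[0, 3, 4, -100, 2, 6, 8, 100]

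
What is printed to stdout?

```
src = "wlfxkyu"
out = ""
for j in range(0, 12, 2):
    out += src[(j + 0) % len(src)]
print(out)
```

j=0: add src[0]='w' → 'w'
j=2: add src[2]='f' → 'wf'
j=4: add src[4]='k' → 'wfk'
j=6: add src[6]='u' → 'wfku'
j=8: add src[1]='l' → 'wfkul'
j=10: add src[3]='x' → 'wfkulx'

wfkulx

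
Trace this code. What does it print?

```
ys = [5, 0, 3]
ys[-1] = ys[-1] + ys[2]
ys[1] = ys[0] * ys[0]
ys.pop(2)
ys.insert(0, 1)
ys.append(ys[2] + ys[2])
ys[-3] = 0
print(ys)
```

[1, 0, 25, 50]

ys[-1] = ys[-1]+ys[2] = 3+3 = 6 → [5, 0, 6]
ys[1] = ys[0]*ys[0] = 5*5 = 25 → [5, 25, 6]
pop(2) removes 6 → [5, 25]
insert 1 at 0 → [1, 5, 25]
append ys[2]+ys[2] = 25+25 = 50 → [1, 5, 25, 50]
ys[-3] = 0 → [1, 0, 25, 50]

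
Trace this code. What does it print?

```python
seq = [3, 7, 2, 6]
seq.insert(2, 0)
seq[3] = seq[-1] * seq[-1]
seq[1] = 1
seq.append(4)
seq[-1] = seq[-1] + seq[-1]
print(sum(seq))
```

54

insert 0 at 2 → [3, 7, 0, 2, 6]
seq[3] = seq[-1]*seq[-1] = 6*6 = 36 → [3, 7, 0, 36, 6]
seq[1] = 1 → [3, 1, 0, 36, 6]
append 4 → [3, 1, 0, 36, 6, 4]
seq[-1] = seq[-1]+seq[-1] = 4+4 = 8 → [3, 1, 0, 36, 6, 8]
sum = 54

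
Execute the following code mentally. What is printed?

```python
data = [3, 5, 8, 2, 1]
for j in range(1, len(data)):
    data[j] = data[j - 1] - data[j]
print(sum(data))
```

j=1: data[1] = 3-5 = -2 → [3, -2, 8, 2, 1]
j=2: data[2] = (-2)-8 = -10 → [3, -2, -10, 2, 1]
j=3: data[3] = (-10)-2 = -12 → [3, -2, -10, -12, 1]
j=4: data[4] = (-12)-1 = -13 → [3, -2, -10, -12, -13]
sum = -34

-34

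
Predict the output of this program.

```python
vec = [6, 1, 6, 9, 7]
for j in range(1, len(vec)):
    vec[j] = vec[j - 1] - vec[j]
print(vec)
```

j=1: vec[1] = 6-1 = 5 → [6, 5, 6, 9, 7]
j=2: vec[2] = 5-6 = -1 → [6, 5, -1, 9, 7]
j=3: vec[3] = (-1)-9 = -10 → [6, 5, -1, -10, 7]
j=4: vec[4] = (-10)-7 = -17 → [6, 5, -1, -10, -17]

[6, 5, -1, -10, -17]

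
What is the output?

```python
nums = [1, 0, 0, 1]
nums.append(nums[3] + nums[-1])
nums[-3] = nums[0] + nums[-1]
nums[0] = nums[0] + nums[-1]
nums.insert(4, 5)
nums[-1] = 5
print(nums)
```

[3, 0, 3, 1, 5, 5]

append nums[3]+nums[-1] = 1+1 = 2 → [1, 0, 0, 1, 2]
nums[-3] = nums[0]+nums[-1] = 1+2 = 3 → [1, 0, 3, 1, 2]
nums[0] = nums[0]+nums[-1] = 1+2 = 3 → [3, 0, 3, 1, 2]
insert 5 at 4 → [3, 0, 3, 1, 5, 2]
nums[-1] = 5 → [3, 0, 3, 1, 5, 5]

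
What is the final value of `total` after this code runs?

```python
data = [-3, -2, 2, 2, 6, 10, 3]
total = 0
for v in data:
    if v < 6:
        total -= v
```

v=-3: <6, total = 0-(-3) = 3
v=-2: <6, total = 3-(-2) = 5
v=2: <6, total = 5-2 = 3
v=2: <6, total = 3-2 = 1
v=6: not <6
v=10: not <6
v=3: <6, total = 1-3 = -2

-2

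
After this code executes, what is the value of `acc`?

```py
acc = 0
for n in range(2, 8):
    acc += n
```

n=2: acc = 0+2 = 2
n=3: acc = 2+3 = 5
n=4: acc = 5+4 = 9
n=5: acc = 9+5 = 14
n=6: acc = 14+6 = 20
n=7: acc = 20+7 = 27

27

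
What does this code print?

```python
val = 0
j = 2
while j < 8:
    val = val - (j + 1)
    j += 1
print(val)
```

j=2: val = 0-3 = -3
j=3: val = (-3)-4 = -7
j=4: val = (-7)-5 = -12
j=5: val = (-12)-6 = -18
j=6: val = (-18)-7 = -25
j=7: val = (-25)-8 = -33

-33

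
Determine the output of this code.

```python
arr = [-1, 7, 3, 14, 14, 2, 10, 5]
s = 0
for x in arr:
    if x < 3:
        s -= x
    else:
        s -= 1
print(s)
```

x=-1: <3, s = 0-(-1) = 1
x=7: not <3, s = 1-1 = 0
x=3: not <3, s = 0-1 = -1
x=14: not <3, s = (-1)-1 = -2
x=14: not <3, s = (-2)-1 = -3
x=2: <3, s = (-3)-2 = -5
x=10: not <3, s = (-5)-1 = -6
x=5: not <3, s = (-6)-1 = -7

-7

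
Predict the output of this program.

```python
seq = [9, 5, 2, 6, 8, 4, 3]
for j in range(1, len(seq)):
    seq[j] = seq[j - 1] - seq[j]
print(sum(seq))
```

j=1: seq[1] = 9-5 = 4 → [9, 4, 2, 6, 8, 4, 3]
j=2: seq[2] = 4-2 = 2 → [9, 4, 2, 6, 8, 4, 3]
j=3: seq[3] = 2-6 = -4 → [9, 4, 2, -4, 8, 4, 3]
j=4: seq[4] = (-4)-8 = -12 → [9, 4, 2, -4, -12, 4, 3]
j=5: seq[5] = (-12)-4 = -16 → [9, 4, 2, -4, -12, -16, 3]
j=6: seq[6] = (-16)-3 = -19 → [9, 4, 2, -4, -12, -16, -19]
sum = -36

-36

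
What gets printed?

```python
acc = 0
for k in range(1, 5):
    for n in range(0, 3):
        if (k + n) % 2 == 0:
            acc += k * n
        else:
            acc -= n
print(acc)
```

k=1,n=0: odd sum, acc = 0-0 = 0
k=1,n=1: even sum, acc = 0+1 = 1
k=1,n=2: odd sum, acc = 1-2 = -1
k=2,n=0: even sum, acc = (-1)+0 = -1
k=2,n=1: odd sum, acc = (-1)-1 = -2
k=2,n=2: even sum, acc = (-2)+4 = 2
k=3,n=0: odd sum, acc = 2-0 = 2
k=3,n=1: even sum, acc = 2+3 = 5
k=3,n=2: odd sum, acc = 5-2 = 3
k=4,n=0: even sum, acc = 3+0 = 3
k=4,n=1: odd sum, acc = 3-1 = 2
k=4,n=2: even sum, acc = 2+8 = 10

10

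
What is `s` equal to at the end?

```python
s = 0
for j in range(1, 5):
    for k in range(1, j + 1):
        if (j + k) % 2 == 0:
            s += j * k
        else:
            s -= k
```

34

j=1,k=1: even sum, s = 0+1 = 1
j=2,k=1: odd sum, s = 1-1 = 0
j=2,k=2: even sum, s = 0+4 = 4
j=3,k=1: even sum, s = 4+3 = 7
j=3,k=2: odd sum, s = 7-2 = 5
j=3,k=3: even sum, s = 5+9 = 14
j=4,k=1: odd sum, s = 14-1 = 13
j=4,k=2: even sum, s = 13+8 = 21
j=4,k=3: odd sum, s = 21-3 = 18
j=4,k=4: even sum, s = 18+16 = 34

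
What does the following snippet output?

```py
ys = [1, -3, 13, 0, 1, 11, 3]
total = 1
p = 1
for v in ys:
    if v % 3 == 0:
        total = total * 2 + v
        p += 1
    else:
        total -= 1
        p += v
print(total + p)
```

13

v=1: not %3==0, total = 1-1 = 0; p=2
v=-3: %3==0, total = 0*2+(-3) = -3; p=3
v=13: not %3==0, total = (-3)-1 = -4; p=16
v=0: %3==0, total = (-4)*2+0 = -8; p=17
v=1: not %3==0, total = (-8)-1 = -9; p=18
v=11: not %3==0, total = (-9)-1 = -10; p=29
v=3: %3==0, total = (-10)*2+3 = -17; p=30
total+p = (-17)+30 = 13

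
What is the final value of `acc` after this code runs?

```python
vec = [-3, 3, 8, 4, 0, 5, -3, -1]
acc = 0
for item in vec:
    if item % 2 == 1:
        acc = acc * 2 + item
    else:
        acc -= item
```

item=-3: odd, acc = 0*2+(-3) = -3
item=3: odd, acc = (-3)*2+3 = -3
item=8: not odd, acc = (-3)-8 = -11
item=4: not odd, acc = (-11)-4 = -15
item=0: not odd, acc = (-15)-0 = -15
item=5: odd, acc = (-15)*2+5 = -25
item=-3: odd, acc = (-25)*2+(-3) = -53
item=-1: odd, acc = (-53)*2+(-1) = -107

-107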